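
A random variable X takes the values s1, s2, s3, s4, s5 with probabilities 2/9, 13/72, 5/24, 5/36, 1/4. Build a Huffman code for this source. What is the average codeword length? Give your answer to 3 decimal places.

Repeatedly combine the two least-probable nodes; the expected code length is the sum of the merged weights.
merge 5/36 + 13/72 → 23/72
merge 5/24 + 2/9 → 31/72
merge 1/4 + 23/72 → 41/72
merge 31/72 + 41/72 → 1
L = 23/72 + 31/72 + 41/72 + 1 = 167/72 ≈ 2.319 bits/symbol.

2.319 bits/symbol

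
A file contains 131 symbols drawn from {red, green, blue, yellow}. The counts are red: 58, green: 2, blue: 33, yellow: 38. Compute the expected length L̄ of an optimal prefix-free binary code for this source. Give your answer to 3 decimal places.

Probabilities are the counts divided by 131.
Repeatedly combine the two least-probable nodes; the expected code length is the sum of the merged weights.
merge 2/131 + 33/131 → 35/131
merge 35/131 + 38/131 → 73/131
merge 58/131 + 73/131 → 1
L = 35/131 + 73/131 + 1 = 239/131 ≈ 1.824 bits/symbol.

1.824 bits/symbol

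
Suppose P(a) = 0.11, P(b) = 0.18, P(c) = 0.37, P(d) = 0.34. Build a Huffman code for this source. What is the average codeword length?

1.92 bits/symbol

Repeatedly combine the two least-probable nodes; the expected code length is the sum of the merged weights.
merge 11/100 + 9/50 → 29/100
merge 29/100 + 17/50 → 63/100
merge 37/100 + 63/100 → 1
L = 29/100 + 63/100 + 1 = 48/25 = 1.92 bits/symbol.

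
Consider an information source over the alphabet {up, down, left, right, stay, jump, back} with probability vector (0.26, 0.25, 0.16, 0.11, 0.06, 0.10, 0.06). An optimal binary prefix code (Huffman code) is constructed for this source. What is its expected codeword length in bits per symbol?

2.61 bits/symbol

Repeatedly combine the two least-probable nodes; the expected code length is the sum of the merged weights.
merge 3/50 + 3/50 → 3/25
merge 1/10 + 11/100 → 21/100
merge 3/25 + 4/25 → 7/25
merge 21/100 + 1/4 → 23/50
merge 13/50 + 7/25 → 27/50
merge 23/50 + 27/50 → 1
L = 3/25 + 21/100 + 7/25 + 23/50 + 27/50 + 1 = 261/100 = 2.61 bits/symbol.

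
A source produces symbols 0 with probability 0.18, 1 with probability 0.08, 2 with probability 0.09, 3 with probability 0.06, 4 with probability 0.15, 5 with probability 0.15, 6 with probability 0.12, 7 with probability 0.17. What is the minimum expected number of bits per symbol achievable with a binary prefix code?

Repeatedly combine the two least-probable nodes; the expected code length is the sum of the merged weights.
merge 3/50 + 2/25 → 7/50
merge 9/100 + 3/25 → 21/100
merge 7/50 + 3/20 → 29/100
merge 3/20 + 17/100 → 8/25
merge 9/50 + 21/100 → 39/100
merge 29/100 + 8/25 → 61/100
merge 39/100 + 61/100 → 1
L = 7/50 + 21/100 + 29/100 + 8/25 + 39/100 + 61/100 + 1 = 74/25 = 2.96 bits/symbol.

2.96 bits/symbol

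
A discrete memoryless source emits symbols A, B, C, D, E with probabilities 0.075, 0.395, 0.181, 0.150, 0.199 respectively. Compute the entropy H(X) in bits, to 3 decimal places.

2.130 bits

H = −Σ pᵢ log₂ pᵢ.
−0.075·log₂(0.075) = 0.2803
−0.395·log₂(0.395) = 0.5293
−0.181·log₂(0.181) = 0.4463
−0.150·log₂(0.150) = 0.4105
−0.199·log₂(0.199) = 0.4635
Sum ≈ 2.1300 → 2.130 bits.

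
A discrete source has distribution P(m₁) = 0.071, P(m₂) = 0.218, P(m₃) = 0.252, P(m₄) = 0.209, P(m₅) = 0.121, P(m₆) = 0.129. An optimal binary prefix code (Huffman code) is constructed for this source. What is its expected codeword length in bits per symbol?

Repeatedly combine the two least-probable nodes; the expected code length is the sum of the merged weights.
merge 71/1000 + 121/1000 → 24/125
merge 129/1000 + 24/125 → 321/1000
merge 209/1000 + 109/500 → 427/1000
merge 63/250 + 321/1000 → 573/1000
merge 427/1000 + 573/1000 → 1
L = 24/125 + 321/1000 + 427/1000 + 573/1000 + 1 = 2513/1000 = 2.513 bits/symbol.

2.513 bits/symbol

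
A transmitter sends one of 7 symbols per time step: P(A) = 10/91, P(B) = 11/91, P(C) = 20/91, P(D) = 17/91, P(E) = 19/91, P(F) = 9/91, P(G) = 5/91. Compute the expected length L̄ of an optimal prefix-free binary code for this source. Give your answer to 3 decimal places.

Repeatedly combine the two least-probable nodes; the expected code length is the sum of the merged weights.
merge 5/91 + 9/91 → 2/13
merge 10/91 + 11/91 → 3/13
merge 2/13 + 17/91 → 31/91
merge 19/91 + 20/91 → 3/7
merge 3/13 + 31/91 → 4/7
merge 3/7 + 4/7 → 1
L = 2/13 + 3/13 + 31/91 + 3/7 + 4/7 + 1 = 248/91 ≈ 2.725 bits/symbol.

2.725 bits/symbol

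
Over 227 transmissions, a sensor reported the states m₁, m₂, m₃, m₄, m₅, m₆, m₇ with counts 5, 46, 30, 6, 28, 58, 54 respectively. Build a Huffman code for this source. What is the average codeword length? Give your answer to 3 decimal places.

2.524 bits/symbol

Probabilities are the counts divided by 227.
Repeatedly combine the two least-probable nodes; the expected code length is the sum of the merged weights.
merge 5/227 + 6/227 → 11/227
merge 11/227 + 28/227 → 39/227
merge 30/227 + 39/227 → 69/227
merge 46/227 + 54/227 → 100/227
merge 58/227 + 69/227 → 127/227
merge 100/227 + 127/227 → 1
L = 11/227 + 39/227 + 69/227 + 100/227 + 127/227 + 1 = 573/227 ≈ 2.524 bits/symbol.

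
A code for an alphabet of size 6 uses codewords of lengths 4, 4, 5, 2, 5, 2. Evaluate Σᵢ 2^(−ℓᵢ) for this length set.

With common denominator 2^5 = 32: Σ 2^(−ℓᵢ) = 2/32 + 2/32 + 1/32 + 8/32 + 1/32 + 8/32 = 22/32 = 0.6875.

0.6875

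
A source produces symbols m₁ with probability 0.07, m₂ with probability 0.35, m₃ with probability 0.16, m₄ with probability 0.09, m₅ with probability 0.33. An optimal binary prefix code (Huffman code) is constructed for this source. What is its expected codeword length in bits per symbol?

2.13 bits/symbol

Repeatedly combine the two least-probable nodes; the expected code length is the sum of the merged weights.
merge 7/100 + 9/100 → 4/25
merge 4/25 + 4/25 → 8/25
merge 8/25 + 33/100 → 13/20
merge 7/20 + 13/20 → 1
L = 4/25 + 8/25 + 13/20 + 1 = 213/100 = 2.13 bits/symbol.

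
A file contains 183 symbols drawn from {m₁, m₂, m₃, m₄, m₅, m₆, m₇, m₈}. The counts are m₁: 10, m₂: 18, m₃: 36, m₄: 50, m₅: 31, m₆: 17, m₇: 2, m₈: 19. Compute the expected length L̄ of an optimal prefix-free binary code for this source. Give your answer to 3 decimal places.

Probabilities are the counts divided by 183.
Repeatedly combine the two least-probable nodes; the expected code length is the sum of the merged weights.
merge 2/183 + 10/183 → 4/61
merge 4/61 + 17/183 → 29/183
merge 6/61 + 19/183 → 37/183
merge 29/183 + 31/183 → 20/61
merge 12/61 + 37/183 → 73/183
merge 50/183 + 20/61 → 110/183
merge 73/183 + 110/183 → 1
L = 4/61 + 29/183 + 37/183 + 20/61 + 73/183 + 110/183 + 1 = 168/61 ≈ 2.754 bits/symbol.

2.754 bits/symbol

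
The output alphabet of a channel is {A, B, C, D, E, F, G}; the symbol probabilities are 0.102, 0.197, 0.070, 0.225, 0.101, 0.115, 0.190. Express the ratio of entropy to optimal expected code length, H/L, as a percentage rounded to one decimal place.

Entropy H = −Σ p log₂ p ≈ 2.6985 bits.
Huffman merges: 7/100+101/1000→171/1000; 51/500+23/200→217/1000; 171/1000+19/100→361/1000; 197/1000+217/1000→207/500; 9/40+361/1000→293/500; 207/500+293/500→1. L = 2749/1000 ≈ 2.7490.
Efficiency = H/L = 2.6985/2.7490 = 98.2%.

98.2%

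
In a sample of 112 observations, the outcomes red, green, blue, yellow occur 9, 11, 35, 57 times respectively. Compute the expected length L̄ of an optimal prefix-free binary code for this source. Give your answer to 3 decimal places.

1.670 bits/symbol

Probabilities are the counts divided by 112.
Repeatedly combine the two least-probable nodes; the expected code length is the sum of the merged weights.
merge 9/112 + 11/112 → 5/28
merge 5/28 + 5/16 → 55/112
merge 55/112 + 57/112 → 1
L = 5/28 + 55/112 + 1 = 187/112 ≈ 1.670 bits/symbol.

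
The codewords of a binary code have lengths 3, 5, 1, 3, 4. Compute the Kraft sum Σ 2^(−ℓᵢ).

0.84375

With common denominator 2^5 = 32: Σ 2^(−ℓᵢ) = 4/32 + 1/32 + 16/32 + 4/32 + 2/32 = 27/32 = 0.84375.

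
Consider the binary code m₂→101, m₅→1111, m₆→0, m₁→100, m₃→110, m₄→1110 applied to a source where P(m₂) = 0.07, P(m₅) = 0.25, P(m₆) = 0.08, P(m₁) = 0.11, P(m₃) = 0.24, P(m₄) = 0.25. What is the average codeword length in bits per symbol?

3.34 bits/symbol

L̄ = Σ pᵢ·ℓᵢ = 0.07·3 + 0.25·4 + 0.08·1 + 0.11·3 + 0.24·3 + 0.25·4 = 3.34 bits/symbol.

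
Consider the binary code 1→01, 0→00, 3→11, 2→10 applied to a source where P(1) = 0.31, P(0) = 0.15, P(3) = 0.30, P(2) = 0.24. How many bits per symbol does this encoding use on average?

2 bits/symbol

L̄ = Σ pᵢ·ℓᵢ = 0.31·2 + 0.15·2 + 0.30·2 + 0.24·2 = 2 bits/symbol.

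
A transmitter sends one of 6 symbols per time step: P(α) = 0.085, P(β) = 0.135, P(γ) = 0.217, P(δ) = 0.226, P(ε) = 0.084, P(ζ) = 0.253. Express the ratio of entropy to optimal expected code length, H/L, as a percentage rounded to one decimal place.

99.4%

Entropy H = −Σ p log₂ p ≈ 2.4573 bits.
Huffman merges: 21/250+17/200→169/1000; 27/200+169/1000→38/125; 217/1000+113/500→443/1000; 253/1000+38/125→557/1000; 443/1000+557/1000→1. L = 2473/1000 ≈ 2.4730.
Efficiency = H/L = 2.4573/2.4730 = 99.4%.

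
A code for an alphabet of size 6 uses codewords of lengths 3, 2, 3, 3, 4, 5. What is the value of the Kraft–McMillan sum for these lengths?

0.71875

With common denominator 2^5 = 32: Σ 2^(−ℓᵢ) = 4/32 + 8/32 + 4/32 + 4/32 + 2/32 + 1/32 = 23/32 = 0.71875.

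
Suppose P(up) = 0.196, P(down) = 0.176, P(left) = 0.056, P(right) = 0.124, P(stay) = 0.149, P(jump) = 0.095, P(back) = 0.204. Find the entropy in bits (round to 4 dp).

2.7079 bits

H = −Σ pᵢ log₂ pᵢ.
−0.196·log₂(0.196) = 0.4608
−0.176·log₂(0.176) = 0.4411
−0.056·log₂(0.056) = 0.2329
−0.124·log₂(0.124) = 0.3734
−0.149·log₂(0.149) = 0.4092
−0.095·log₂(0.095) = 0.3226
−0.204·log₂(0.204) = 0.4678
Sum ≈ 2.7079 → 2.7079 bits.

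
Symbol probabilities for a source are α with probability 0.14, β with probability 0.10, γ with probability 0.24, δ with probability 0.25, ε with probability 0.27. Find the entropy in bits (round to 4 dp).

H = −Σ pᵢ log₂ pᵢ.
−0.14·log₂(0.14) = 0.3971
−0.10·log₂(0.10) = 0.3322
−0.24·log₂(0.24) = 0.4941
−0.25·log₂(0.25) = 0.5000
−0.27·log₂(0.27) = 0.5100
Sum ≈ 2.2335 → 2.2335 bits.

2.2335 bits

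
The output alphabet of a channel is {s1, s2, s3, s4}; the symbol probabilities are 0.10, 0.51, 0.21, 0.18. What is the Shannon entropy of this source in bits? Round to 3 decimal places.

1.746 bits

H = −Σ pᵢ log₂ pᵢ.
−0.10·log₂(0.10) = 0.3322
−0.51·log₂(0.51) = 0.4954
−0.21·log₂(0.21) = 0.4728
−0.18·log₂(0.18) = 0.4453
Sum ≈ 1.7458 → 1.746 bits.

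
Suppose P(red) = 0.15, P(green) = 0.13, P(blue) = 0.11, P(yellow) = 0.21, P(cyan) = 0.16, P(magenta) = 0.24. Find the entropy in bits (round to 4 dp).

2.5335 bits

H = −Σ pᵢ log₂ pᵢ.
−0.15·log₂(0.15) = 0.4105
−0.13·log₂(0.13) = 0.3826
−0.11·log₂(0.11) = 0.3503
−0.21·log₂(0.21) = 0.4728
−0.16·log₂(0.16) = 0.4230
−0.24·log₂(0.24) = 0.4941
Sum ≈ 2.5335 → 2.5335 bits.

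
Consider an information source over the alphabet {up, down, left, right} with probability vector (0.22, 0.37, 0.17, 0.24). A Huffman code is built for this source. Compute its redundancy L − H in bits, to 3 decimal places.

0.060 bits

Entropy H = −Σ p log₂ p ≈ 1.9400 bits.
Huffman merges: 17/100+11/50→39/100; 6/25+37/100→61/100; 39/100+61/100→1. L = 2 ≈ 2.0000.
L − H = 2.0000 − 1.9400 = 0.060 bits.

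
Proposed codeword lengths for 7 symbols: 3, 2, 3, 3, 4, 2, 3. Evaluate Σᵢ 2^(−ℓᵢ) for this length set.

With common denominator 2^4 = 16: Σ 2^(−ℓᵢ) = 2/16 + 4/16 + 2/16 + 2/16 + 1/16 + 4/16 + 2/16 = 17/16 = 1.0625.

1.0625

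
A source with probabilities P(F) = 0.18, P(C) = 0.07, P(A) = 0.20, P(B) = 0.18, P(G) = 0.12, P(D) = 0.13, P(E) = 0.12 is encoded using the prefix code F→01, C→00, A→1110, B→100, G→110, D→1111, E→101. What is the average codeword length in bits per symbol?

L̄ = Σ pᵢ·ℓᵢ = 0.18·2 + 0.07·2 + 0.20·4 + 0.18·3 + 0.12·3 + 0.13·4 + 0.12·3 = 3.08 bits/symbol.

3.08 bits/symbol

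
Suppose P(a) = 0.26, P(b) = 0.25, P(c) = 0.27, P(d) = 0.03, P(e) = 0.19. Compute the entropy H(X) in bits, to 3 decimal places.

2.122 bits

H = −Σ pᵢ log₂ pᵢ.
−0.26·log₂(0.26) = 0.5053
−0.25·log₂(0.25) = 0.5000
−0.27·log₂(0.27) = 0.5100
−0.03·log₂(0.03) = 0.1518
−0.19·log₂(0.19) = 0.4552
Sum ≈ 2.1223 → 2.122 bits.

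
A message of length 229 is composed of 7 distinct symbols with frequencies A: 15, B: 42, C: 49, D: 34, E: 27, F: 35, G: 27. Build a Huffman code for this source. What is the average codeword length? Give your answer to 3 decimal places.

Probabilities are the counts divided by 229.
Repeatedly combine the two least-probable nodes; the expected code length is the sum of the merged weights.
merge 15/229 + 27/229 → 42/229
merge 27/229 + 34/229 → 61/229
merge 35/229 + 42/229 → 77/229
merge 42/229 + 49/229 → 91/229
merge 61/229 + 77/229 → 138/229
merge 91/229 + 138/229 → 1
L = 42/229 + 61/229 + 77/229 + 91/229 + 138/229 + 1 = 638/229 ≈ 2.786 bits/symbol.

2.786 bits/symbol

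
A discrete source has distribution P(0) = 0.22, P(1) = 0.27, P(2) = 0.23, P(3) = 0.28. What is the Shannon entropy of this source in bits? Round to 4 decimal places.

H = −Σ pᵢ log₂ pᵢ.
−0.22·log₂(0.22) = 0.4806
−0.27·log₂(0.27) = 0.5100
−0.23·log₂(0.23) = 0.4877
−0.28·log₂(0.28) = 0.5142
Sum ≈ 1.9925 → 1.9925 bits.

1.9925 bits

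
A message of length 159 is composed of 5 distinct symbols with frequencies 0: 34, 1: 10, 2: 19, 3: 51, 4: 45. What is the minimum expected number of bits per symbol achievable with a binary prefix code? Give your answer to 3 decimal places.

2.182 bits/symbol

Probabilities are the counts divided by 159.
Repeatedly combine the two least-probable nodes; the expected code length is the sum of the merged weights.
merge 10/159 + 19/159 → 29/159
merge 29/159 + 34/159 → 21/53
merge 15/53 + 17/53 → 32/53
merge 21/53 + 32/53 → 1
L = 29/159 + 21/53 + 32/53 + 1 = 347/159 ≈ 2.182 bits/symbol.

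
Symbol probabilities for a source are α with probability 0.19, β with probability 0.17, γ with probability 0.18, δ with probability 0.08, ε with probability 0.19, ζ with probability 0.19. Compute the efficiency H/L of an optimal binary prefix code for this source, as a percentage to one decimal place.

Entropy H = −Σ p log₂ p ≈ 2.5371 bits.
Huffman merges: 2/25+17/100→1/4; 9/50+19/100→37/100; 19/100+19/100→19/50; 1/4+37/100→31/50; 19/50+31/50→1. L = 131/50 ≈ 2.6200.
Efficiency = H/L = 2.5371/2.6200 = 96.8%.

96.8%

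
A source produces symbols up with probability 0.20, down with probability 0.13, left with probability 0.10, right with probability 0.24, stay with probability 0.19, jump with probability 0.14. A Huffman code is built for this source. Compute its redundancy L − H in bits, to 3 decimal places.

Entropy H = −Σ p log₂ p ≈ 2.5257 bits.
Huffman merges: 1/10+13/100→23/100; 7/50+19/100→33/100; 1/5+23/100→43/100; 6/25+33/100→57/100; 43/100+57/100→1. L = 64/25 ≈ 2.5600.
L − H = 2.5600 − 2.5257 = 0.034 bits.

0.034 bits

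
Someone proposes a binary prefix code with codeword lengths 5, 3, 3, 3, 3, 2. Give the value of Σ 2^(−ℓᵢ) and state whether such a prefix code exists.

With common denominator 2^5 = 32: Σ 2^(−ℓᵢ) = 1/32 + 4/32 + 4/32 + 4/32 + 4/32 + 8/32 = 25/32 = 0.78125.
Kraft's inequality requires Σ ≤ 1; here Σ = 0.78125 ≤ 1, so such a prefix code exists.

0.78125; yes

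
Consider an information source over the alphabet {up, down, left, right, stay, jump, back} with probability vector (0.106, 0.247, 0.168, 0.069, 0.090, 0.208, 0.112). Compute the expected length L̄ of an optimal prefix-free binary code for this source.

Repeatedly combine the two least-probable nodes; the expected code length is the sum of the merged weights.
merge 69/1000 + 9/100 → 159/1000
merge 53/500 + 14/125 → 109/500
merge 159/1000 + 21/125 → 327/1000
merge 26/125 + 109/500 → 213/500
merge 247/1000 + 327/1000 → 287/500
merge 213/500 + 287/500 → 1
L = 159/1000 + 109/500 + 327/1000 + 213/500 + 287/500 + 1 = 338/125 = 2.704 bits/symbol.

2.704 bits/symbol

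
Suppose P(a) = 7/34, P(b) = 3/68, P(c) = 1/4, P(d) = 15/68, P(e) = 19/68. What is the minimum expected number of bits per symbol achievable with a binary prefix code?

2.25 bits/symbol

Repeatedly combine the two least-probable nodes; the expected code length is the sum of the merged weights.
merge 3/68 + 7/34 → 1/4
merge 15/68 + 1/4 → 8/17
merge 1/4 + 19/68 → 9/17
merge 8/17 + 9/17 → 1
L = 1/4 + 8/17 + 9/17 + 1 = 9/4 = 2.25 bits/symbol.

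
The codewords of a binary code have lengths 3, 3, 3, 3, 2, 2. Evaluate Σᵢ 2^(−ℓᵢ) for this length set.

1

With common denominator 2^3 = 8: Σ 2^(−ℓᵢ) = 1/8 + 1/8 + 1/8 + 1/8 + 2/8 + 2/8 = 8/8 = 1.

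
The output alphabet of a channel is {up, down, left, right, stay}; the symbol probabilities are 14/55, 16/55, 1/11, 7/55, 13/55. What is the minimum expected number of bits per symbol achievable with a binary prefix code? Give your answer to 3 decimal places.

2.218 bits/symbol

Repeatedly combine the two least-probable nodes; the expected code length is the sum of the merged weights.
merge 1/11 + 7/55 → 12/55
merge 12/55 + 13/55 → 5/11
merge 14/55 + 16/55 → 6/11
merge 5/11 + 6/11 → 1
L = 12/55 + 5/11 + 6/11 + 1 = 122/55 ≈ 2.218 bits/symbol.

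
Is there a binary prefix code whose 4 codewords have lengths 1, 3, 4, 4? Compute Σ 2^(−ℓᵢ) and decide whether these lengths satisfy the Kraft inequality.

With common denominator 2^4 = 16: Σ 2^(−ℓᵢ) = 8/16 + 2/16 + 1/16 + 1/16 = 12/16 = 0.75.
Kraft's inequality requires Σ ≤ 1; here Σ = 0.75 ≤ 1, so such a prefix code exists.

0.75; yes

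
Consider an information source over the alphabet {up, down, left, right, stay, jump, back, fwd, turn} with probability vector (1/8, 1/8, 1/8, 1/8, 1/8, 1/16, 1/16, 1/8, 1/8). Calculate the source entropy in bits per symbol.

Each probability is a power of 1/2, so log₂(1/p) is an integer.
H = Σ p·log₂(1/p) = 1/8·3 + 1/8·3 + 1/8·3 + 1/8·3 + 1/8·3 + 1/16·4 + 1/16·4 + 1/8·3 + 1/8·3 = 3.125 bits.

3.125 bits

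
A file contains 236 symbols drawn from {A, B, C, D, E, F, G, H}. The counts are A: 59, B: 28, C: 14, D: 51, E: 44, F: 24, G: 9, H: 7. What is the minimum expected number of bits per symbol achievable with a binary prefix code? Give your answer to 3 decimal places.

2.729 bits/symbol

Probabilities are the counts divided by 236.
Repeatedly combine the two least-probable nodes; the expected code length is the sum of the merged weights.
merge 7/236 + 9/236 → 4/59
merge 7/118 + 4/59 → 15/118
merge 6/59 + 7/59 → 13/59
merge 15/118 + 11/59 → 37/118
merge 51/236 + 13/59 → 103/236
merge 1/4 + 37/118 → 133/236
merge 103/236 + 133/236 → 1
L = 4/59 + 15/118 + 13/59 + 37/118 + 103/236 + 133/236 + 1 = 161/59 ≈ 2.729 bits/symbol.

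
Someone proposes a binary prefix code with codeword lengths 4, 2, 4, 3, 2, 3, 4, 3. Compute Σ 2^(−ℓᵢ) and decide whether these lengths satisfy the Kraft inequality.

With common denominator 2^4 = 16: Σ 2^(−ℓᵢ) = 1/16 + 4/16 + 1/16 + 2/16 + 4/16 + 2/16 + 1/16 + 2/16 = 17/16 = 1.0625.
Kraft's inequality requires Σ ≤ 1; here Σ = 1.0625 > 1, so no such prefix code exists.

1.0625; no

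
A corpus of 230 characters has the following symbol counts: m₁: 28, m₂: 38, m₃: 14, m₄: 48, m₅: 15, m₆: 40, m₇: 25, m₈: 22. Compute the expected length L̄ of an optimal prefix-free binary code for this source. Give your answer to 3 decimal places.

2.917 bits/symbol

Probabilities are the counts divided by 230.
Repeatedly combine the two least-probable nodes; the expected code length is the sum of the merged weights.
merge 7/115 + 3/46 → 29/230
merge 11/115 + 5/46 → 47/230
merge 14/115 + 29/230 → 57/230
merge 19/115 + 4/23 → 39/115
merge 47/230 + 24/115 → 19/46
merge 57/230 + 39/115 → 27/46
merge 19/46 + 27/46 → 1
L = 29/230 + 47/230 + 57/230 + 39/115 + 19/46 + 27/46 + 1 = 671/230 ≈ 2.917 bits/symbol.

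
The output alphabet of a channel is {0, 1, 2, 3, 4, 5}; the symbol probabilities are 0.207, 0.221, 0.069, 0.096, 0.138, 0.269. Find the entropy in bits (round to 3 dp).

2.446 bits

H = −Σ pᵢ log₂ pᵢ.
−0.207·log₂(0.207) = 0.4704
−0.221·log₂(0.221) = 0.4813
−0.069·log₂(0.069) = 0.2662
−0.096·log₂(0.096) = 0.3246
−0.138·log₂(0.138) = 0.3943
−0.269·log₂(0.269) = 0.5096
Sum ≈ 2.4463 → 2.446 bits.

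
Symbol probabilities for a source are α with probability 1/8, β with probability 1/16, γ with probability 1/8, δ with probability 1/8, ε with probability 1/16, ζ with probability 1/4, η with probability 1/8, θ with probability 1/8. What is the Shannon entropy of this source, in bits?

2.875 bits

Each probability is a power of 1/2, so log₂(1/p) is an integer.
H = Σ p·log₂(1/p) = 1/8·3 + 1/16·4 + 1/8·3 + 1/8·3 + 1/16·4 + 1/4·2 + 1/8·3 + 1/8·3 = 2.875 bits.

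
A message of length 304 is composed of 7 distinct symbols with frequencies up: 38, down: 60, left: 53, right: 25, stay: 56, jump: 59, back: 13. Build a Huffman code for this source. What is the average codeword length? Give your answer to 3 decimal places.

Probabilities are the counts divided by 304.
Repeatedly combine the two least-probable nodes; the expected code length is the sum of the merged weights.
merge 13/304 + 25/304 → 1/8
merge 1/8 + 1/8 → 1/4
merge 53/304 + 7/38 → 109/304
merge 59/304 + 15/76 → 119/304
merge 1/4 + 109/304 → 185/304
merge 119/304 + 185/304 → 1
L = 1/8 + 1/4 + 109/304 + 119/304 + 185/304 + 1 = 831/304 ≈ 2.734 bits/symbol.

2.734 bits/symbol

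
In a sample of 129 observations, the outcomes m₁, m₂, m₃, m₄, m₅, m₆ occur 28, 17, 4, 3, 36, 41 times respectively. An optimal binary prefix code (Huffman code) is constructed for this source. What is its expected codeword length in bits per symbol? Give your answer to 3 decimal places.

Probabilities are the counts divided by 129.
Repeatedly combine the two least-probable nodes; the expected code length is the sum of the merged weights.
merge 1/43 + 4/129 → 7/129
merge 7/129 + 17/129 → 8/43
merge 8/43 + 28/129 → 52/129
merge 12/43 + 41/129 → 77/129
merge 52/129 + 77/129 → 1
L = 7/129 + 8/43 + 52/129 + 77/129 + 1 = 289/129 ≈ 2.240 bits/symbol.

2.240 bits/symbol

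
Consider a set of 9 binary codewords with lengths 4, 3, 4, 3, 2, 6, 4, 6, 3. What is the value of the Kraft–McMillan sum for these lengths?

0.84375

With common denominator 2^6 = 64: Σ 2^(−ℓᵢ) = 4/64 + 8/64 + 4/64 + 8/64 + 16/64 + 1/64 + 4/64 + 1/64 + 8/64 = 54/64 = 0.84375.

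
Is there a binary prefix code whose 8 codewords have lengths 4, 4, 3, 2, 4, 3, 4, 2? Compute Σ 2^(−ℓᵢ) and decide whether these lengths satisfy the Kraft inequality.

With common denominator 2^4 = 16: Σ 2^(−ℓᵢ) = 1/16 + 1/16 + 2/16 + 4/16 + 1/16 + 2/16 + 1/16 + 4/16 = 16/16 = 1.
Kraft's inequality requires Σ ≤ 1; here Σ = 1 ≤ 1, so such a prefix code exists.

1; yes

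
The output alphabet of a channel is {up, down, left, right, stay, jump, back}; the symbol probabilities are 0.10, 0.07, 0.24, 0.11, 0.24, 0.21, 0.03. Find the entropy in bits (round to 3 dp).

2.564 bits

H = −Σ pᵢ log₂ pᵢ.
−0.10·log₂(0.10) = 0.3322
−0.07·log₂(0.07) = 0.2686
−0.24·log₂(0.24) = 0.4941
−0.11·log₂(0.11) = 0.3503
−0.24·log₂(0.24) = 0.4941
−0.21·log₂(0.21) = 0.4728
−0.03·log₂(0.03) = 0.1518
Sum ≈ 2.5639 → 2.564 bits.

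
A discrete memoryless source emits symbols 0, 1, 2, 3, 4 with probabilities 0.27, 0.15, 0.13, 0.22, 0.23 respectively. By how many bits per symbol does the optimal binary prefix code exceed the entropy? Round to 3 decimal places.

0.009 bits

Entropy H = −Σ p log₂ p ≈ 2.2715 bits.
Huffman merges: 13/100+3/20→7/25; 11/50+23/100→9/20; 27/100+7/25→11/20; 9/20+11/20→1. L = 57/25 ≈ 2.2800.
L − H = 2.2800 − 2.2715 = 0.009 bits.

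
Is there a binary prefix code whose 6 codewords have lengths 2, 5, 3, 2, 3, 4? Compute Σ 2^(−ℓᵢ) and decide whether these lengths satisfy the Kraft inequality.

0.84375; yes

With common denominator 2^5 = 32: Σ 2^(−ℓᵢ) = 8/32 + 1/32 + 4/32 + 8/32 + 4/32 + 2/32 = 27/32 = 0.84375.
Kraft's inequality requires Σ ≤ 1; here Σ = 0.84375 ≤ 1, so such a prefix code exists.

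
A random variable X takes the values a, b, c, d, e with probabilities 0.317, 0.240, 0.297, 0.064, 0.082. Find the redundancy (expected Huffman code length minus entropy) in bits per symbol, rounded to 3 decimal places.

Entropy H = −Σ p log₂ p ≈ 2.0894 bits.
Huffman merges: 8/125+41/500→73/500; 73/500+6/25→193/500; 297/1000+317/1000→307/500; 193/500+307/500→1. L = 1073/500 ≈ 2.1460.
L − H = 2.1460 − 2.0894 = 0.057 bits.

0.057 bits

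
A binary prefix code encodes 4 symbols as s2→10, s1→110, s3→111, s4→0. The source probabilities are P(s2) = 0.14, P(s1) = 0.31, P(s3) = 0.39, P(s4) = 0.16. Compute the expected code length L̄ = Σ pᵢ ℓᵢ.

2.54 bits/symbol

L̄ = Σ pᵢ·ℓᵢ = 0.14·2 + 0.31·3 + 0.39·3 + 0.16·1 = 2.54 bits/symbol.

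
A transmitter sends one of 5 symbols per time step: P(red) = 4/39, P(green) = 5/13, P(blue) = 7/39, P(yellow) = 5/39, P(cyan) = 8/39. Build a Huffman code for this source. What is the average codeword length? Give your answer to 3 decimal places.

Repeatedly combine the two least-probable nodes; the expected code length is the sum of the merged weights.
merge 4/39 + 5/39 → 3/13
merge 7/39 + 8/39 → 5/13
merge 3/13 + 5/13 → 8/13
merge 5/13 + 8/13 → 1
L = 3/13 + 5/13 + 8/13 + 1 = 29/13 ≈ 2.231 bits/symbol.

2.231 bits/symbol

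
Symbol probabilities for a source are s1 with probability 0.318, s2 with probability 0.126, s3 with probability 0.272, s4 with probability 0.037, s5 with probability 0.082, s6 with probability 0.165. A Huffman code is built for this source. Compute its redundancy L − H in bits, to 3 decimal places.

0.050 bits

Entropy H = −Σ p log₂ p ≈ 2.3138 bits.
Huffman merges: 37/1000+41/500→119/1000; 119/1000+63/500→49/200; 33/200+49/200→41/100; 34/125+159/500→59/100; 41/100+59/100→1. L = 591/250 ≈ 2.3640.
L − H = 2.3640 − 2.3138 = 0.050 bits.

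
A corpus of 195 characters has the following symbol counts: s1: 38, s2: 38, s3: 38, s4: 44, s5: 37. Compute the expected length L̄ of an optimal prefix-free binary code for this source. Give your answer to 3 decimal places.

2.385 bits/symbol

Probabilities are the counts divided by 195.
Repeatedly combine the two least-probable nodes; the expected code length is the sum of the merged weights.
merge 37/195 + 38/195 → 5/13
merge 38/195 + 38/195 → 76/195
merge 44/195 + 5/13 → 119/195
merge 76/195 + 119/195 → 1
L = 5/13 + 76/195 + 119/195 + 1 = 31/13 ≈ 2.385 bits/symbol.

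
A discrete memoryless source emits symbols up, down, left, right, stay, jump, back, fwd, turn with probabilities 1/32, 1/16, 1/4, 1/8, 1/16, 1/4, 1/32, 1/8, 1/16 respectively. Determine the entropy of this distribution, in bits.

Each probability is a power of 1/2, so log₂(1/p) is an integer.
H = Σ p·log₂(1/p) = 1/32·5 + 1/16·4 + 1/4·2 + 1/8·3 + 1/16·4 + 1/4·2 + 1/32·5 + 1/8·3 + 1/16·4 = 2.8125 bits.

2.8125 bits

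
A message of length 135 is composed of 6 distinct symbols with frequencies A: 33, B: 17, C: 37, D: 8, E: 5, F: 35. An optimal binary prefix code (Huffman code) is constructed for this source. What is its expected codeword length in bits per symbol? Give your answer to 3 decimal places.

Probabilities are the counts divided by 135.
Repeatedly combine the two least-probable nodes; the expected code length is the sum of the merged weights.
merge 1/27 + 8/135 → 13/135
merge 13/135 + 17/135 → 2/9
merge 2/9 + 11/45 → 7/15
merge 7/27 + 37/135 → 8/15
merge 7/15 + 8/15 → 1
L = 13/135 + 2/9 + 7/15 + 8/15 + 1 = 313/135 ≈ 2.319 bits/symbol.

2.319 bits/symbol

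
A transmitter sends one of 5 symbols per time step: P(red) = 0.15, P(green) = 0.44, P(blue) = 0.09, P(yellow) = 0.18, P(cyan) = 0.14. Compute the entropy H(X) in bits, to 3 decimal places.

H = −Σ pᵢ log₂ pᵢ.
−0.15·log₂(0.15) = 0.4105
−0.44·log₂(0.44) = 0.5211
−0.09·log₂(0.09) = 0.3127
−0.18·log₂(0.18) = 0.4453
−0.14·log₂(0.14) = 0.3971
Sum ≈ 2.0868 → 2.087 bits.

2.087 bits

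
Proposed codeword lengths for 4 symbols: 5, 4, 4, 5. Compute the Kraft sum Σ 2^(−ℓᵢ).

0.1875

With common denominator 2^5 = 32: Σ 2^(−ℓᵢ) = 1/32 + 2/32 + 2/32 + 1/32 = 6/32 = 0.1875.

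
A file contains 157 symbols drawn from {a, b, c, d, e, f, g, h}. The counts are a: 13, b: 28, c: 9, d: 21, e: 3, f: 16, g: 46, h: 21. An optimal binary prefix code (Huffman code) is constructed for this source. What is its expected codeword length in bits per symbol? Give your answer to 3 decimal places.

2.764 bits/symbol

Probabilities are the counts divided by 157.
Repeatedly combine the two least-probable nodes; the expected code length is the sum of the merged weights.
merge 3/157 + 9/157 → 12/157
merge 12/157 + 13/157 → 25/157
merge 16/157 + 21/157 → 37/157
merge 21/157 + 25/157 → 46/157
merge 28/157 + 37/157 → 65/157
merge 46/157 + 46/157 → 92/157
merge 65/157 + 92/157 → 1
L = 12/157 + 25/157 + 37/157 + 46/157 + 65/157 + 92/157 + 1 = 434/157 ≈ 2.764 bits/symbol.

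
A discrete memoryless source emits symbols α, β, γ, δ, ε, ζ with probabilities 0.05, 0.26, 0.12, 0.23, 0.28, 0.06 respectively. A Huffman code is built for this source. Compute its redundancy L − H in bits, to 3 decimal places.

0.006 bits

Entropy H = −Σ p log₂ p ≈ 2.3339 bits.
Huffman merges: 1/20+3/50→11/100; 11/100+3/25→23/100; 23/100+23/100→23/50; 13/50+7/25→27/50; 23/50+27/50→1. L = 117/50 ≈ 2.3400.
L − H = 2.3400 − 2.3339 = 0.006 bits.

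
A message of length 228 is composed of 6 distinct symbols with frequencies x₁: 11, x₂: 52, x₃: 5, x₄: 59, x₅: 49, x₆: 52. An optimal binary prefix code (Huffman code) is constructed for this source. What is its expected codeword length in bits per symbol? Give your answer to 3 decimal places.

Probabilities are the counts divided by 228.
Repeatedly combine the two least-probable nodes; the expected code length is the sum of the merged weights.
merge 5/228 + 11/228 → 4/57
merge 4/57 + 49/228 → 65/228
merge 13/57 + 13/57 → 26/57
merge 59/228 + 65/228 → 31/57
merge 26/57 + 31/57 → 1
L = 4/57 + 65/228 + 26/57 + 31/57 + 1 = 179/76 ≈ 2.355 bits/symbol.

2.355 bits/symbol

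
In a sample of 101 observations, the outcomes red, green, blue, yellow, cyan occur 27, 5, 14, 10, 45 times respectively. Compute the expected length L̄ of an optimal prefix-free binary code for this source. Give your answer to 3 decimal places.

1.990 bits/symbol

Probabilities are the counts divided by 101.
Repeatedly combine the two least-probable nodes; the expected code length is the sum of the merged weights.
merge 5/101 + 10/101 → 15/101
merge 14/101 + 15/101 → 29/101
merge 27/101 + 29/101 → 56/101
merge 45/101 + 56/101 → 1
L = 15/101 + 29/101 + 56/101 + 1 = 201/101 ≈ 1.990 bits/symbol.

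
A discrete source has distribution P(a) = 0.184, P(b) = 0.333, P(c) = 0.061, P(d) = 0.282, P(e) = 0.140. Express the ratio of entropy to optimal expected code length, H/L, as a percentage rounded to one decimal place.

97.0%

Entropy H = −Σ p log₂ p ≈ 2.1359 bits.
Huffman merges: 61/1000+7/50→201/1000; 23/125+201/1000→77/200; 141/500+333/1000→123/200; 77/200+123/200→1. L = 2201/1000 ≈ 2.2010.
Efficiency = H/L = 2.1359/2.2010 = 97.0%.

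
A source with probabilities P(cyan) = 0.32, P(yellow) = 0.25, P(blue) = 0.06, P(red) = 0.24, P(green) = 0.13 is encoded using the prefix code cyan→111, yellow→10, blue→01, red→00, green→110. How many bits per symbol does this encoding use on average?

2.45 bits/symbol

L̄ = Σ pᵢ·ℓᵢ = 0.32·3 + 0.25·2 + 0.06·2 + 0.24·2 + 0.13·3 = 2.45 bits/symbol.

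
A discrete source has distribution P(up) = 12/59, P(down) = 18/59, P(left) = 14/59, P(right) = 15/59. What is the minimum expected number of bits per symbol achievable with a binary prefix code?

2 bits/symbol

Repeatedly combine the two least-probable nodes; the expected code length is the sum of the merged weights.
merge 12/59 + 14/59 → 26/59
merge 15/59 + 18/59 → 33/59
merge 26/59 + 33/59 → 1
L = 26/59 + 33/59 + 1 = 2 bits/symbol.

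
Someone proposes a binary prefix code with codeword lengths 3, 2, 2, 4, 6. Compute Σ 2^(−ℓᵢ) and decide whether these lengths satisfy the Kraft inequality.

0.703125; yes

With common denominator 2^6 = 64: Σ 2^(−ℓᵢ) = 8/64 + 16/64 + 16/64 + 4/64 + 1/64 = 45/64 = 0.703125.
Kraft's inequality requires Σ ≤ 1; here Σ = 0.703125 ≤ 1, so such a prefix code exists.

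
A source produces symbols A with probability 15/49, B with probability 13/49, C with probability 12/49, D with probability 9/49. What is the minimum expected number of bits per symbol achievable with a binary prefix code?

Repeatedly combine the two least-probable nodes; the expected code length is the sum of the merged weights.
merge 9/49 + 12/49 → 3/7
merge 13/49 + 15/49 → 4/7
merge 3/7 + 4/7 → 1
L = 3/7 + 4/7 + 1 = 2 bits/symbol.

2 bits/symbol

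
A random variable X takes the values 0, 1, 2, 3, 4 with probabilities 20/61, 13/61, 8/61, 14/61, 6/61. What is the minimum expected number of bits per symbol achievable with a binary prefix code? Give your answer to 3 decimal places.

Repeatedly combine the two least-probable nodes; the expected code length is the sum of the merged weights.
merge 6/61 + 8/61 → 14/61
merge 13/61 + 14/61 → 27/61
merge 14/61 + 20/61 → 34/61
merge 27/61 + 34/61 → 1
L = 14/61 + 27/61 + 34/61 + 1 = 136/61 ≈ 2.230 bits/symbol.

2.230 bits/symbol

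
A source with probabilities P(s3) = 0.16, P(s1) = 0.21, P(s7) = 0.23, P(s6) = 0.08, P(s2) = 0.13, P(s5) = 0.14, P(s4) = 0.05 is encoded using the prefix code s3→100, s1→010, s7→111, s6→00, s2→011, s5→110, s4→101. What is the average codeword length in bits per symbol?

2.92 bits/symbol

L̄ = Σ pᵢ·ℓᵢ = 0.16·3 + 0.21·3 + 0.23·3 + 0.08·2 + 0.13·3 + 0.14·3 + 0.05·3 = 2.92 bits/symbol.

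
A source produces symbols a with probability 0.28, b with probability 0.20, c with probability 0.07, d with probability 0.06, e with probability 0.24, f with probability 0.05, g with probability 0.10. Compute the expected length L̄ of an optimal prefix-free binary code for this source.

Repeatedly combine the two least-probable nodes; the expected code length is the sum of the merged weights.
merge 1/20 + 3/50 → 11/100
merge 7/100 + 1/10 → 17/100
merge 11/100 + 17/100 → 7/25
merge 1/5 + 6/25 → 11/25
merge 7/25 + 7/25 → 14/25
merge 11/25 + 14/25 → 1
L = 11/100 + 17/100 + 7/25 + 11/25 + 14/25 + 1 = 64/25 = 2.56 bits/symbol.

2.56 bits/symbol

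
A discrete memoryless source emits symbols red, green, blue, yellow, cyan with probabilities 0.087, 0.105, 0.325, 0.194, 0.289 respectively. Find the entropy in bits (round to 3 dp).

2.151 bits

H = −Σ pᵢ log₂ pᵢ.
−0.087·log₂(0.087) = 0.3065
−0.105·log₂(0.105) = 0.3414
−0.325·log₂(0.325) = 0.5270
−0.194·log₂(0.194) = 0.4590
−0.289·log₂(0.289) = 0.5176
Sum ≈ 2.1514 → 2.151 bits.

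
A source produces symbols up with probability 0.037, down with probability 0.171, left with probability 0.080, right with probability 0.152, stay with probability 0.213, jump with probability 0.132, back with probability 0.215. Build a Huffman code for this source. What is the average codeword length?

2.689 bits/symbol

Repeatedly combine the two least-probable nodes; the expected code length is the sum of the merged weights.
merge 37/1000 + 2/25 → 117/1000
merge 117/1000 + 33/250 → 249/1000
merge 19/125 + 171/1000 → 323/1000
merge 213/1000 + 43/200 → 107/250
merge 249/1000 + 323/1000 → 143/250
merge 107/250 + 143/250 → 1
L = 117/1000 + 249/1000 + 323/1000 + 107/250 + 143/250 + 1 = 2689/1000 = 2.689 bits/symbol.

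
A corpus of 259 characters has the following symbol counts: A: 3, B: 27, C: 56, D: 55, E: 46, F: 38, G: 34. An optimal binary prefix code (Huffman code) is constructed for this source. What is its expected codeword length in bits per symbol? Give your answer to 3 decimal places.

2.687 bits/symbol

Probabilities are the counts divided by 259.
Repeatedly combine the two least-probable nodes; the expected code length is the sum of the merged weights.
merge 3/259 + 27/259 → 30/259
merge 30/259 + 34/259 → 64/259
merge 38/259 + 46/259 → 12/37
merge 55/259 + 8/37 → 3/7
merge 64/259 + 12/37 → 4/7
merge 3/7 + 4/7 → 1
L = 30/259 + 64/259 + 12/37 + 3/7 + 4/7 + 1 = 696/259 ≈ 2.687 bits/symbol.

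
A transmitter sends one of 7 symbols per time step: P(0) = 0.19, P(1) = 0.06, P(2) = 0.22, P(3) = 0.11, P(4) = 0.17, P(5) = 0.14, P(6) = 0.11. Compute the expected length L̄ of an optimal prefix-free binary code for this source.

Repeatedly combine the two least-probable nodes; the expected code length is the sum of the merged weights.
merge 3/50 + 11/100 → 17/100
merge 11/100 + 7/50 → 1/4
merge 17/100 + 17/100 → 17/50
merge 19/100 + 11/50 → 41/100
merge 1/4 + 17/50 → 59/100
merge 41/100 + 59/100 → 1
L = 17/100 + 1/4 + 17/50 + 41/100 + 59/100 + 1 = 69/25 = 2.76 bits/symbol.

2.76 bits/symbol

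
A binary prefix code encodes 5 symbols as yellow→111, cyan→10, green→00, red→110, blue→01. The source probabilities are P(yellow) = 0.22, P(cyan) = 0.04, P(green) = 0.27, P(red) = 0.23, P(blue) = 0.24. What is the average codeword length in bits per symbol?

2.45 bits/symbol

L̄ = Σ pᵢ·ℓᵢ = 0.22·3 + 0.04·2 + 0.27·2 + 0.23·3 + 0.24·2 = 2.45 bits/symbol.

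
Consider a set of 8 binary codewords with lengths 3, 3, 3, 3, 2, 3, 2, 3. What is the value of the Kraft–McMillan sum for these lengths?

1.25

With common denominator 2^3 = 8: Σ 2^(−ℓᵢ) = 1/8 + 1/8 + 1/8 + 1/8 + 2/8 + 1/8 + 2/8 + 1/8 = 10/8 = 1.25.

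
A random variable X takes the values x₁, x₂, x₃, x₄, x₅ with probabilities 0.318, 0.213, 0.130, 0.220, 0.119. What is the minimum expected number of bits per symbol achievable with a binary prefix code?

2.249 bits/symbol

Repeatedly combine the two least-probable nodes; the expected code length is the sum of the merged weights.
merge 119/1000 + 13/100 → 249/1000
merge 213/1000 + 11/50 → 433/1000
merge 249/1000 + 159/500 → 567/1000
merge 433/1000 + 567/1000 → 1
L = 249/1000 + 433/1000 + 567/1000 + 1 = 2249/1000 = 2.249 bits/symbol.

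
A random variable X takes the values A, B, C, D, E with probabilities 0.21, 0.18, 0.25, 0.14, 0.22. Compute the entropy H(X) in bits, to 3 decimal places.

H = −Σ pᵢ log₂ pᵢ.
−0.21·log₂(0.21) = 0.4728
−0.18·log₂(0.18) = 0.4453
−0.25·log₂(0.25) = 0.5000
−0.14·log₂(0.14) = 0.3971
−0.22·log₂(0.22) = 0.4806
Sum ≈ 2.2958 → 2.296 bits.

2.296 bits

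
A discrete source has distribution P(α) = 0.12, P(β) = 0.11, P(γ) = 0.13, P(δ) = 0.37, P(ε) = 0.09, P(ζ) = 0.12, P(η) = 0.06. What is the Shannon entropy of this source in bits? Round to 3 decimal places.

H = −Σ pᵢ log₂ pᵢ.
−0.12·log₂(0.12) = 0.3671
−0.11·log₂(0.11) = 0.3503
−0.13·log₂(0.13) = 0.3826
−0.37·log₂(0.37) = 0.5307
−0.09·log₂(0.09) = 0.3127
−0.12·log₂(0.12) = 0.3671
−0.06·log₂(0.06) = 0.2435
Sum ≈ 2.5540 → 2.554 bits.

2.554 bits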